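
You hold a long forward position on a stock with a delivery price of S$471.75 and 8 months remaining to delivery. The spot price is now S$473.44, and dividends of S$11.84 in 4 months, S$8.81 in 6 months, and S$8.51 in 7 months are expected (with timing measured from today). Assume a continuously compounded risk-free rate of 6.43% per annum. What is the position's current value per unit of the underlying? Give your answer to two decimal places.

PV(remaining dividends) I = 11.84·e^(−0.0643·4/12) + 8.81·e^(−0.0643·6/12) + 8.51·e^(−0.0643·7/12) = 28.3169
Current forward F = (S − I)·e^(rT) = (473.44 − 28.3169)·e^(0.0643·8/12) = 445.1231 × 1.043799 = 464.6190
Value (long) = (F − K)·e^(−rT) = (464.6190 − 471.75) × 0.958039 = -6.8318
Value = -S$6.83

-S$6.83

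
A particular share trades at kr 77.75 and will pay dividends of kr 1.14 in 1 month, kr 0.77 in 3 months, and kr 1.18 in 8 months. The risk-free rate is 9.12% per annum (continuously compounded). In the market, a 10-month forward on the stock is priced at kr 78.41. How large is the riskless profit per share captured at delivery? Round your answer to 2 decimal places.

PV(dividends) I = 1.14·e^(−0.0912·1/12) + 0.77·e^(−0.0912·3/12) + 1.18·e^(−0.0912·8/12) = 2.9944
Fair forward F* = (S − I)·e^(rT) = (77.75 − 2.9944)·e^0.076000 = 74.7556 × 1.078963 = 80.6585
Market kr 78.41 < fair 80.6585: forward underpriced → reverse cash-and-carry (short the stock, invest proceeds at r, pay the dividends, go long the forward).
Profit at T = |F_mkt − F*| = |78.41 − 80.6585| = kr 2.25 per share

kr 2.25 per share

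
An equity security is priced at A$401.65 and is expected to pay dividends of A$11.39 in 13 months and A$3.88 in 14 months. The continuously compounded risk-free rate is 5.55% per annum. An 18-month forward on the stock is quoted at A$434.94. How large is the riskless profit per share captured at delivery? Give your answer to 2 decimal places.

A$14.03 per share

PV(dividends) I = 11.39·e^(−0.0555·13/12) + 3.88·e^(−0.0555·14/12) = 14.3621
Fair forward F* = (S − I)·e^(rT) = (401.65 − 14.3621)·e^0.083250 = 387.2879 × 1.086813 = 420.9095
Market A$434.94 > fair 420.9095: forward overpriced → cash-and-carry (borrow at r, buy the stock and collect the dividends, short the forward).
Profit at T = |F_mkt − F*| = |434.94 − 420.9095| = A$14.03 per share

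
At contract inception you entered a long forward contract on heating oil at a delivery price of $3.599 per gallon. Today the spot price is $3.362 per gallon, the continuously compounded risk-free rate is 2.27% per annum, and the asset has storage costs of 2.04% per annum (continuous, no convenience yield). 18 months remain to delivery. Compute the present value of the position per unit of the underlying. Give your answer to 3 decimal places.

Current fair forward for the remaining 18 months: F = S·e^((r + u)·T), (r + u) = 0.0227 + 0.0204 = 0.0431
F = 3.362 · e^(0.0431 × 18/12) = 3.362 × 1.066786 = 3.5865
Value of long forward = (F − K)·e^(−rT) = (3.5865 − 3.599) · e^(−0.0227·18/12)
= -0.0125 × 0.966523 = -0.012

-$0.012 per gallon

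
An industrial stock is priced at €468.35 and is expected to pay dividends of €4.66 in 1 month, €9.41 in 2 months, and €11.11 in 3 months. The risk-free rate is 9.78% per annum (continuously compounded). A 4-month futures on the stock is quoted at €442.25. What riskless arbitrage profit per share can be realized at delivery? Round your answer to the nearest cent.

€16.08 per share

PV(dividends) I = 4.66·e^(−0.0978·1/12) + 9.41·e^(−0.0978·2/12) + 11.11·e^(−0.0978·3/12) = 24.7217
Fair futures F* = (S − I)·e^(rT) = (468.35 − 24.7217)·e^0.032600 = 443.6283 × 1.033137 = 458.3288
Market €442.25 < fair 458.3288: forward underpriced → reverse cash-and-carry (short the stock, invest proceeds at r, pay the dividends, go long the forward).
Profit at T = |F_mkt − F*| = |442.25 − 458.3288| = €16.08 per share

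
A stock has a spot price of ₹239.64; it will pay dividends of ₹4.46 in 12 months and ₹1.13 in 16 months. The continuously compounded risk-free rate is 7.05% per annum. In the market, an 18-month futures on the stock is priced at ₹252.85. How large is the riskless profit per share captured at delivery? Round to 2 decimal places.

PV(dividends) I = 4.46·e^(−0.0705·12/12) + 1.13·e^(−0.0705·16/12) = 5.1850
Fair futures F* = (S − I)·e^(rT) = (239.64 − 5.1850)·e^0.105750 = 234.4550 × 1.111544 = 260.6070
Market ₹252.85 < fair 260.6070: forward underpriced → reverse cash-and-carry (short the stock, invest proceeds at r, pay the dividends, go long the forward).
Profit at T = |F_mkt − F*| = |252.85 − 260.6070| = ₹7.76 per share

₹7.76 per share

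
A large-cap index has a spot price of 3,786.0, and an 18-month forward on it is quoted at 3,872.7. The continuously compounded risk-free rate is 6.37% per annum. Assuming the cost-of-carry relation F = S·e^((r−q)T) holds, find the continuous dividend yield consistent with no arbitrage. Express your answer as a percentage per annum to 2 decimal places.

4.86%

From F = S·e^((r−q)T): (r − q) = ln(F/S)/T
ln(3872.7/3786.0) = ln(1.022900) = 0.022642
(r − q) = 0.022642 / (18/12) = 0.015095
q = r − ln(F/S)/T = 0.0637 − 0.015095 = 0.048605
q = 4.86%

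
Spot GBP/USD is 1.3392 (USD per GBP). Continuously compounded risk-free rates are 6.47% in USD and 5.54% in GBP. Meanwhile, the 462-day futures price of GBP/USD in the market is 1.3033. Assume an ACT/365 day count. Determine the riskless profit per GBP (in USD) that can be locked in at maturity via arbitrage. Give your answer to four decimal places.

0.0518 per GBP (in USD)

Fair futures: F* = S·e^(carry·T), with carry = (r_USD − r_GBP) = 0.0647 − 0.0554 = 0.0093
F* = 1.3392 · e^(0.0093 × 462/365) = 1.3392 · e^0.011772 = 1.3392 × 1.011842 = 1.3551
Market 1.3033 < fair 1.3551: forward underpriced → reverse cash-and-carry (short spot, go long the forward).
At maturity, profit = |F_mkt − F*| = |1.3033 − 1.3551| = 0.0518 per GBP (in USD)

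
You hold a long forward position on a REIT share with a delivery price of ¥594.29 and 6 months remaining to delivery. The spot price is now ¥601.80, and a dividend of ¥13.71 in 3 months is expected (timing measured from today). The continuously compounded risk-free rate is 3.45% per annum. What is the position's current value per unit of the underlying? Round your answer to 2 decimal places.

¥4.08

PV(remaining dividends) I = 13.71·e^(−0.0345·3/12) = 13.5923
Current forward F = (S − I)·e^(rT) = (601.80 − 13.5923)·e^(0.0345·6/12) = 588.2077 × 1.017400 = 598.4425
Value (long) = (F − K)·e^(−rT) = (598.4425 − 594.29) × 0.982898 = 4.0815
Value = ¥4.08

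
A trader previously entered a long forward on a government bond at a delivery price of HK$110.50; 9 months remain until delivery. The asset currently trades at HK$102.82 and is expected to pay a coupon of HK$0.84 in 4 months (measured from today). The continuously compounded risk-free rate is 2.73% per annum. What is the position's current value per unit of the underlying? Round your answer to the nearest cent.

PV(remaining coupons) I = 0.84·e^(−0.0273·4/12) = 0.8324
Current forward F = (S − I)·e^(rT) = (102.82 − 0.8324)·e^(0.0273·9/12) = 101.9876 × 1.020686 = 104.0973
Value (long) = (F − K)·e^(−rT) = (104.0973 − 110.50) × 0.979733 = -6.2729
Value = -HK$6.27

-HK$6.27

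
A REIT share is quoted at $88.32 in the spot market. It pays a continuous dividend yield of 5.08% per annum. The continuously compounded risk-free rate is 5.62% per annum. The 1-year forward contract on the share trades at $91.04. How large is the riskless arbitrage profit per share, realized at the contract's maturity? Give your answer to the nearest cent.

Fair forward: F* = S·e^(carry·T), with carry = (r − q) = 0.0562 − 0.0508 = 0.0054
F* = 88.32 · e^(0.0054 × 1) = 88.32 · e^0.005400 = 88.32 × 1.005415 = $88.7983
Market $91.04 > fair $88.7983: forward overpriced → cash-and-carry (buy spot, short the forward).
At maturity, profit = |F_mkt − F*| = |91.04 − 88.7983| = $2.24 per share

$2.24 per share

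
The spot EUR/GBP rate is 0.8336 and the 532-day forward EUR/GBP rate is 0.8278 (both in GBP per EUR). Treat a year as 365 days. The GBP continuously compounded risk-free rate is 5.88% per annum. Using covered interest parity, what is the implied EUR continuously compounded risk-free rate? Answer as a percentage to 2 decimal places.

6.36%

F = S·e^((r_GBP − r_EUR)T) ⇒ r_EUR = r_GBP − ln(F/S)/T
ln(0.8278/0.8336) = -0.006982; /(532/365) = -0.004790
r_EUR = 0.0588 + 0.004790 = 0.063590
r_EUR = 6.36%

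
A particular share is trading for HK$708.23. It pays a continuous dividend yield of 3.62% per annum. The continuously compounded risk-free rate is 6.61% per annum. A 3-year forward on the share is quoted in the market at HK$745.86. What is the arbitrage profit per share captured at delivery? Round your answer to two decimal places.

HK$28.83 per share

Fair forward: F* = S·e^(carry·T), with carry = (r − q) = 0.0661 − 0.0362 = 0.0299
F* = 708.23 · e^(0.0299 × 3) = 708.23 · e^0.089700 = 708.23 × 1.093846 = HK$774.6946
Market HK$745.86 < fair HK$774.6946: forward underpriced → reverse cash-and-carry (short spot, go long the forward).
At maturity, profit = |F_mkt − F*| = |745.86 − 774.6946| = HK$28.83 per share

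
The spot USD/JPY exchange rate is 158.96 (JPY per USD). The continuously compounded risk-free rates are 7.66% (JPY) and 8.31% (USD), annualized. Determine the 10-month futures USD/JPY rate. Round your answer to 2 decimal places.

158.10

F = S·e^((r_JPY − r_USD)T) = 158.96 · e^((0.0766 − 0.0831) × 10/12)
= 158.96 · e^-0.005417 = 158.96 × 0.994598
F = 158.10 JPY per USD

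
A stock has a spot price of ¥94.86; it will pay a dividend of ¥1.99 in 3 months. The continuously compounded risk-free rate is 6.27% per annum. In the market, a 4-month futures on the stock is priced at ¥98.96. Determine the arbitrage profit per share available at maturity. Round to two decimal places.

¥4.10 per share

PV(dividends) I = 1.99·e^(−0.0627·3/12) = 1.9590
Fair futures F* = (S − I)·e^(rT) = (94.86 − 1.9590)·e^0.020900 = 92.9010 × 1.021120 = 94.8631
Market ¥98.96 > fair 94.8631: forward overpriced → cash-and-carry (borrow at r, buy the stock and collect the dividends, short the forward).
Profit at T = |F_mkt − F*| = |98.96 − 94.8631| = ¥4.10 per share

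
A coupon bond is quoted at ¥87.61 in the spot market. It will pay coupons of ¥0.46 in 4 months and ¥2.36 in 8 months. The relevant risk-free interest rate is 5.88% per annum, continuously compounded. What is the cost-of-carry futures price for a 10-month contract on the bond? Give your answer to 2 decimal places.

¥89.15

PV(coupons) I = 0.46·e^(−0.0588·4/12) + 2.36·e^(−0.0588·8/12)
I = 0.4511 + 2.2693 = 2.7204
F = (S − I)·e^(rT) = (87.61 − 2.7204) · e^(0.0588·10/12)
= 84.8896 · e^0.049000 = 84.8896 × 1.050220 = ¥89.15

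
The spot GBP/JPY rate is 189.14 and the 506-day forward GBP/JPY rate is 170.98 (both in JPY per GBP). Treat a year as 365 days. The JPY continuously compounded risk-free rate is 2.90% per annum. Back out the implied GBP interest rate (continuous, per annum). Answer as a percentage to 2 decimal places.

F = S·e^((r_JPY − r_GBP)T) ⇒ r_GBP = r_JPY − ln(F/S)/T
ln(170.98/189.14) = -0.100941; /(506/365) = -0.072813
r_GBP = 0.0290 + 0.072813 = 0.101813
r_GBP = 10.18%

10.18%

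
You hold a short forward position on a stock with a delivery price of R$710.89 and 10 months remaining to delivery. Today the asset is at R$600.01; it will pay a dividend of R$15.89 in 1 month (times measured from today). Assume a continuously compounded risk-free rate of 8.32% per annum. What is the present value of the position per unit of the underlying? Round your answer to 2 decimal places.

R$79.04

PV(remaining dividends) I = 15.89·e^(−0.0832·1/12) = 15.7802
Current forward F = (S − I)·e^(rT) = (600.01 − 15.7802)·e^(0.0832·10/12) = 584.2298 × 1.071793 = 626.1734
Value (long) = (F − K)·e^(−rT) = (626.1734 − 710.89) × 0.933016 = -79.0419
Short position value = −(long value) = R$79.04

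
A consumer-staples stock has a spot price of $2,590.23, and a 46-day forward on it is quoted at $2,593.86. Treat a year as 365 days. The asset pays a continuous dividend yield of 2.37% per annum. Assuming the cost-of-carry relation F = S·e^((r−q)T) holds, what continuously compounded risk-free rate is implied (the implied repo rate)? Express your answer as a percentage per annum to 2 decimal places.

From F = S·e^((r−q)T): (r − q) = ln(F/S)/T
ln(2593.86/2590.23) = ln(1.001401) = 0.001400
(r − q) = 0.001400 / (46/365) = 0.011109
r = ln(F/S)/T + q = 0.011109 + 0.0237 = 0.034809
r = 3.48%

3.48%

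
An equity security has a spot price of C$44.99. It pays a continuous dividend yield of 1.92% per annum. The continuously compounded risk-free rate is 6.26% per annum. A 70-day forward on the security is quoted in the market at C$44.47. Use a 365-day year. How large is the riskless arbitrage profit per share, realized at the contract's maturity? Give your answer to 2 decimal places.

C$0.90 per share

Fair forward: F* = S·e^(carry·T), with carry = (r − q) = 0.0626 − 0.0192 = 0.0434
F* = 44.99 · e^(0.0434 × 70/365) = 44.99 · e^0.008323 = 44.99 × 1.008358 = C$45.3660
Market C$44.47 < fair C$45.3660: forward underpriced → reverse cash-and-carry (short spot, go long the forward).
At maturity, profit = |F_mkt − F*| = |44.47 − 45.3660| = C$0.90 per share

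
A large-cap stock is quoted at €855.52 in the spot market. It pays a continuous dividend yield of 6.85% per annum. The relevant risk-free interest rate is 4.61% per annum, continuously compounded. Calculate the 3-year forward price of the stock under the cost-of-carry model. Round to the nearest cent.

F = S·e^((r − q)T) = 855.52 · e^((0.0461 − 0.0685) × 3)
= 855.52 · e^-0.067200 = 855.52 × 0.935008
F = €799.92

€799.92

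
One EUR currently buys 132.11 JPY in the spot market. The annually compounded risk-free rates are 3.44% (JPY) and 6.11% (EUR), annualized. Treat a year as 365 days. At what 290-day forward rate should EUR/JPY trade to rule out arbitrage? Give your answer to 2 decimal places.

129.46

By covered interest parity, F = S · (1+r_JPY)^T / (1+r_EUR)^T
= 132.11 × 1.027236 / 1.048248 = 132.11 × 0.979955
F = 129.46 JPY per EUR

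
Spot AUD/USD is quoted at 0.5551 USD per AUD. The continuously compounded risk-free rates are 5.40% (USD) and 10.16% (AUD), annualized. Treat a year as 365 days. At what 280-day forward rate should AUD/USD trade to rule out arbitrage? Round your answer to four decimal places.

0.5352

F = S·e^((r_USD − r_AUD)T) = 0.5551 · e^((0.0540 − 0.1016) × 280/365)
= 0.5551 · e^-0.036515 = 0.5551 × 0.964144
F = 0.5352 USD per AUD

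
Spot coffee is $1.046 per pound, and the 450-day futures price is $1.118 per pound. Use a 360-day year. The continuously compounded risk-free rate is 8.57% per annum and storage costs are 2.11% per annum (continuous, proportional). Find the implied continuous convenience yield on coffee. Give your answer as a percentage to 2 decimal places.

F = S·e^((r+u−y)T) ⇒ (r+u−y) = ln(F/S)/T
ln(1.118/1.046) = 0.066568; /T ⇒ 0.053254
y = r + u − ln(F/S)/T = 0.0857 + 0.0211 − 0.053254 = 0.053546
y = 5.35%

5.35%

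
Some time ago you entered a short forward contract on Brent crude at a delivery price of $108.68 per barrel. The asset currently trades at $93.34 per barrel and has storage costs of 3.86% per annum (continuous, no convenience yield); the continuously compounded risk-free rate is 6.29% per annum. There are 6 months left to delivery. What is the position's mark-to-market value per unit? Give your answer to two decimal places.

$10.16 per barrel

Current fair forward for the remaining 6 months: F = S·e^((r + u)·T), (r + u) = 0.0629 + 0.0386 = 0.1015
F = 93.34 · e^(0.1015 × 6/12) = 93.34 × 1.052060 = 98.1993
Value of long forward = (F − K)·e^(−rT) = (98.1993 − 108.68) · e^(−0.0629·6/12)
= -10.4807 × 0.969039 = -10.16
Short position value = −(long value) = $10.16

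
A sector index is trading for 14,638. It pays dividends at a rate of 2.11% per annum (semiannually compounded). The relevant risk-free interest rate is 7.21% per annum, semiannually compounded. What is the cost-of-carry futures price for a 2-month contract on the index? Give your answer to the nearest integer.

14,760

F = S · (1+r/2)^(2T) / (1+q/2)^(2T)
= 14638 × 1.011875 / 1.003504 = 14638 × 1.008342
F = 14,760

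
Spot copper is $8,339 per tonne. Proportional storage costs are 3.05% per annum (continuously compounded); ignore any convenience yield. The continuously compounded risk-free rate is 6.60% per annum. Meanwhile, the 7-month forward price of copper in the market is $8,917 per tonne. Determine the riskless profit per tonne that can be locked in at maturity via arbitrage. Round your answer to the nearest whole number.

Fair forward: F* = S·e^(carry·T), with carry = (r + u) = 0.0660 + 0.0305 = 0.0965
F* = 8339 · e^(0.0965 × 7/12) = 8339 · e^0.056292 = 8339 × 1.057907 = $8821.8865
Market $8917 > fair $8821.8865: forward overpriced → cash-and-carry (buy spot, short the forward).
At maturity, profit = |F_mkt − F*| = |8917 − 8821.8865| = $95 per tonne

$95 per tonne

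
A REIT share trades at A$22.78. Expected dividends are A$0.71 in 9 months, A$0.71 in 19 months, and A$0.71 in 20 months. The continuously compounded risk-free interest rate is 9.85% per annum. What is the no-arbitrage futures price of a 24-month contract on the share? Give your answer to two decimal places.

A$25.46

PV(dividends) I = 0.71·e^(−0.0985·9/12) + 0.71·e^(−0.0985·19/12) + 0.71·e^(−0.0985·20/12)
I = 0.6594 + 0.6075 + 0.6025 = 1.8694
F = (S − I)·e^(rT) = (22.78 − 1.8694) · e^(0.0985·24/12)
= 20.9106 · e^0.197000 = 20.9106 × 1.217744 = A$25.46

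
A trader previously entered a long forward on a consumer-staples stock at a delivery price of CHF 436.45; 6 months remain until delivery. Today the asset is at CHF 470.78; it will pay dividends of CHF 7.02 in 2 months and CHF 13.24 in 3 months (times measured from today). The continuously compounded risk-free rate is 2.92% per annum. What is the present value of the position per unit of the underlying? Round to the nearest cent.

CHF 20.53

PV(remaining dividends) I = 7.02·e^(−0.0292·2/12) + 13.24·e^(−0.0292·3/12) = 20.1296
Current forward F = (S − I)·e^(rT) = (470.78 − 20.1296)·e^(0.0292·6/12) = 450.6504 × 1.014707 = 457.2781
Value (long) = (F − K)·e^(−rT) = (457.2781 − 436.45) × 0.985506 = 20.5262
Value = CHF 20.53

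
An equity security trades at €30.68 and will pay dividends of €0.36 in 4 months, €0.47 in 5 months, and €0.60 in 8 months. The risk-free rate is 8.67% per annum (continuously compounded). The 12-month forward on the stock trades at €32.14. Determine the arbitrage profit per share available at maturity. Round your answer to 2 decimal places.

€0.17 per share

PV(dividends) I = 0.36·e^(−0.0867·4/12) + 0.47·e^(−0.0867·5/12) + 0.60·e^(−0.0867·8/12) = 1.3694
Fair forward F* = (S − I)·e^(rT) = (30.68 − 1.3694)·e^0.086700 = 29.3106 × 1.090569 = 31.9652
Market €32.14 > fair 31.9652: forward overpriced → cash-and-carry (borrow at r, buy the stock and collect the dividends, short the forward).
Profit at T = |F_mkt − F*| = |32.14 − 31.9652| = €0.17 per share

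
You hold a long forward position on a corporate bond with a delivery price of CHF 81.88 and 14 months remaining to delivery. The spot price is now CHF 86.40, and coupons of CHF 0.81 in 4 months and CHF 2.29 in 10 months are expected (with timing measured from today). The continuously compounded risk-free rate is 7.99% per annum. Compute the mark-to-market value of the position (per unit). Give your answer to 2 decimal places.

PV(remaining coupons) I = 0.81·e^(−0.0799·4/12) + 2.29·e^(−0.0799·10/12) = 2.9312
Current forward F = (S − I)·e^(rT) = (86.40 − 2.9312)·e^(0.0799·14/12) = 83.4688 × 1.097700 = 91.6237
Value (long) = (F − K)·e^(−rT) = (91.6237 − 81.88) × 0.910996 = 8.8765
Value = CHF 8.88

CHF 8.88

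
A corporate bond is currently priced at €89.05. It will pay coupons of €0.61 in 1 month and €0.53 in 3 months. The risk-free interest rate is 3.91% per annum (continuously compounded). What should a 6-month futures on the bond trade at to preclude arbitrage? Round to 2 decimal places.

PV(coupons) I = 0.61·e^(−0.0391·1/12) + 0.53·e^(−0.0391·3/12)
I = 0.6080 + 0.5248 = 1.1328
F = (S − I)·e^(rT) = (89.05 − 1.1328) · e^(0.0391·6/12)
= 87.9172 · e^0.019550 = 87.9172 × 1.019742 = €89.65

€89.65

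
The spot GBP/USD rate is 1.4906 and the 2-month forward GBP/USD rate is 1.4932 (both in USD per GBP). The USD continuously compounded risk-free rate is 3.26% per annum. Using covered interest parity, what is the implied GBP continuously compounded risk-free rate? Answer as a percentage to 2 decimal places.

2.21%

F = S·e^((r_USD − r_GBP)T) ⇒ r_GBP = r_USD − ln(F/S)/T
ln(1.4932/1.4906) = 0.001743; /(2/12) = 0.010458
r_GBP = 0.0326 − 0.010458 = 0.022142
r_GBP = 2.21%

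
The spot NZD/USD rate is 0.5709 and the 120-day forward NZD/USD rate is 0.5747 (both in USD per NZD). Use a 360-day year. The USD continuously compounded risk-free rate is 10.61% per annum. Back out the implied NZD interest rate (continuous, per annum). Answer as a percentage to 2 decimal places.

F = S·e^((r_USD − r_NZD)T) ⇒ r_NZD = r_USD − ln(F/S)/T
ln(0.5747/0.5709) = 0.006634; /(120/360) = 0.019902
r_NZD = 0.1061 − 0.019902 = 0.086198
r_NZD = 8.62%

8.62%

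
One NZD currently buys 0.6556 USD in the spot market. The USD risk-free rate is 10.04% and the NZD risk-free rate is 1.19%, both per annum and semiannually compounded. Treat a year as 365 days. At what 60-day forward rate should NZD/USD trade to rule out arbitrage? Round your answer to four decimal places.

0.6649

By covered interest parity, F = S · (1+r_USD/2)^(2T) / (1+r_NZD/2)^(2T)
= 0.6556 × 1.016234 / 1.001952 = 0.6556 × 1.014254
F = 0.6649 USD per NZD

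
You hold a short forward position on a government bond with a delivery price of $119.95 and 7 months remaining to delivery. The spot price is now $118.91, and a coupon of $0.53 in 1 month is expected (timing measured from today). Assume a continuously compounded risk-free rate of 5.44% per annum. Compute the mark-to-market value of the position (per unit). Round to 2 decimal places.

PV(remaining coupons) I = 0.53·e^(−0.0544·1/12) = 0.5276
Current forward F = (S − I)·e^(rT) = (118.91 − 0.5276)·e^(0.0544·7/12) = 118.3824 × 1.032242 = 122.1993
Value (long) = (F − K)·e^(−rT) = (122.1993 − 119.95) × 0.968765 = 2.1790
Short position value = −(long value) = -$2.18

-$2.18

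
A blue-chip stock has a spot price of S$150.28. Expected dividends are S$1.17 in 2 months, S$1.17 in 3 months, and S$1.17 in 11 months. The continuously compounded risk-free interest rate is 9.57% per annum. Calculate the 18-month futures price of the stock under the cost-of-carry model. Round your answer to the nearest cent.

S$169.59

PV(dividends) I = 1.17·e^(−0.0957·2/12) + 1.17·e^(−0.0957·3/12) + 1.17·e^(−0.0957·11/12)
I = 1.1515 + 1.1423 + 1.0717 = 3.3655
F = (S − I)·e^(rT) = (150.28 − 3.3655) · e^(0.0957·18/12)
= 146.9145 · e^0.143550 = 146.9145 × 1.154365 = S$169.59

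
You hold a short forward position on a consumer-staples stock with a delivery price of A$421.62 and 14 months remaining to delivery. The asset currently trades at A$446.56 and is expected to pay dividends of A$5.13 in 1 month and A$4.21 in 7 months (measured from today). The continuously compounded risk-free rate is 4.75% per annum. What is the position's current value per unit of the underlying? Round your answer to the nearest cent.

PV(remaining dividends) I = 5.13·e^(−0.0475·1/12) + 4.21·e^(−0.0475·7/12) = 9.2047
Current forward F = (S − I)·e^(rT) = (446.56 − 9.2047)·e^(0.0475·14/12) = 437.3553 × 1.056981 = 462.2762
Value (long) = (F − K)·e^(−rT) = (462.2762 − 421.62) × 0.946091 = 38.4645
Short position value = −(long value) = -A$38.46

-A$38.46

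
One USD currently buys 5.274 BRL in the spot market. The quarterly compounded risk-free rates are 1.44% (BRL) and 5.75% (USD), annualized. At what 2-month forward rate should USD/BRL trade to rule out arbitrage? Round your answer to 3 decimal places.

5.237

By covered interest parity, F = S · (1+r_BRL/4)^(4T) / (1+r_USD/4)^(4T)
= 5.274 × 1.002399 / 1.009561 = 5.274 × 0.992906
F = 5.237 BRL per USD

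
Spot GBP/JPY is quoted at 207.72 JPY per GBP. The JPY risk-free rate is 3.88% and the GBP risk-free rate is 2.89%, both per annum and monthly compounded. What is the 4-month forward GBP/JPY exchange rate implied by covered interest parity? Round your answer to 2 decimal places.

208.40

By covered interest parity, F = S · (1+r_JPY/12)^(12T) / (1+r_GBP/12)^(12T)
= 207.72 × 1.012996 / 1.009668 = 207.72 × 1.003296
F = 208.40 JPY per GBP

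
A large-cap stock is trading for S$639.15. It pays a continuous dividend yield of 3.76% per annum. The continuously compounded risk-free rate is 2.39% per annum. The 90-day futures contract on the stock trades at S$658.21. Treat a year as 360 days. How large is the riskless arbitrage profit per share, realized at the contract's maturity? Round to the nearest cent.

S$21.25 per share

Fair futures: F* = S·e^(carry·T), with carry = (r − q) = 0.0239 − 0.0376 = -0.0137
F* = 639.15 · e^(-0.0137 × 90/360) = 639.15 · e^-0.003425 = 639.15 × 0.996581 = S$636.9647
Market S$658.21 > fair S$636.9647: forward overpriced → cash-and-carry (buy spot, short the forward).
At maturity, profit = |F_mkt − F*| = |658.21 − 636.9647| = S$21.25 per share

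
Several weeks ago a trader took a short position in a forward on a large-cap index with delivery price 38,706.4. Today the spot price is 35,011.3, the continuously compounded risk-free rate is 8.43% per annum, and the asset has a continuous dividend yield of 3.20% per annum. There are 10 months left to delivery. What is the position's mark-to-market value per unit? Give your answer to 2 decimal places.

1990.58

Current fair forward for the remaining 10 months: F = S·e^((r − q)·T), (r − q) = 0.0843 − 0.0320 = 0.0523
F = 35011.3 · e^(0.0523 × 10/12) = 35011.3 × 1.04454704 = 36570.9498
Value of long forward = (F − K)·e^(−rT) = (36570.9498 − 38706.4) · e^(−0.0843·10/12)
= -2135.4502 × 0.93216075 = -1990.58
Short position value = −(long value) = 1990.58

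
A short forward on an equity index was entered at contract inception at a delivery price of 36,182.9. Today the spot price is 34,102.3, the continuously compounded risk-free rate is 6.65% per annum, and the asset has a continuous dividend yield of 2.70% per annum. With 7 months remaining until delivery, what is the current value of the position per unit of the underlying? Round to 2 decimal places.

1236.78

Current fair forward for the remaining 7 months: F = S·e^((r − q)·T), (r − q) = 0.0665 − 0.0270 = 0.0395
F = 34102.3 · e^(0.0395 × 7/12) = 34102.3 × 1.02330918 = 34897.1966
Value of long forward = (F − K)·e^(−rT) = (34897.1966 − 36182.9) · e^(−0.0665·7/12)
= -1285.7034 × 0.96195109 = -1236.78
Short position value = −(long value) = 1236.78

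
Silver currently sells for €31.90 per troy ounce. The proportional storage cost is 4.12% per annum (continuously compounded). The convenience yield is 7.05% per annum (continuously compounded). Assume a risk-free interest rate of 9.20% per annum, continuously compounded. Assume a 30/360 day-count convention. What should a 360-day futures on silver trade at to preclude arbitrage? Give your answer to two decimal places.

Net carry = r + u − y = 0.0920 + 0.0412 − 0.0705 = 0.0627
F = S·e^((r+u−y)T) = 31.90 · e^(0.0627 × 360/360) = 31.90 · e^0.062700
= 31.90 × 1.064707 = €33.96 per troy ounce

€33.96 per troy ounce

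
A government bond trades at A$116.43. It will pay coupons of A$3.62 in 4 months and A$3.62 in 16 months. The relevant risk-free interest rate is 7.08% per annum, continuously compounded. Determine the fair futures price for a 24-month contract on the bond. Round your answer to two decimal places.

PV(coupons) I = 3.62·e^(−0.0708·4/12) + 3.62·e^(−0.0708·16/12)
I = 3.5356 + 3.2939 = 6.8295
F = (S − I)·e^(rT) = (116.43 − 6.8295) · e^(0.0708·24/12)
= 109.6005 · e^0.141600 = 109.6005 × 1.152116 = A$126.27

A$126.27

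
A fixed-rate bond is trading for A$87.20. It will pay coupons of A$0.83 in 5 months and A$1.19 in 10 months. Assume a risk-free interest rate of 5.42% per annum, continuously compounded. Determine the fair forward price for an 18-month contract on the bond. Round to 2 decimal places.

A$92.47

PV(coupons) I = 0.83·e^(−0.0542·5/12) + 1.19·e^(−0.0542·10/12)
I = 0.8115 + 1.1374 = 1.9489
F = (S − I)·e^(rT) = (87.20 − 1.9489) · e^(0.0542·18/12)
= 85.2511 · e^0.081300 = 85.2511 × 1.084696 = A$92.47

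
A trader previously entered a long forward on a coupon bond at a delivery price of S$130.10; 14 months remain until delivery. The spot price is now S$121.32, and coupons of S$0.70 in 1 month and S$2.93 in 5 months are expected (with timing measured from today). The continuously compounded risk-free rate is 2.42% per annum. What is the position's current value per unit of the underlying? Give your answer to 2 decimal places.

-S$8.76

PV(remaining coupons) I = 0.70·e^(−0.0242·1/12) + 2.93·e^(−0.0242·5/12) = 3.5992
Current forward F = (S − I)·e^(rT) = (121.32 − 3.5992)·e^(0.0242·14/12) = 117.7208 × 1.028636 = 121.0919
Value (long) = (F − K)·e^(−rT) = (121.0919 − 130.10) × 0.972162 = -8.7573
Value = -S$8.76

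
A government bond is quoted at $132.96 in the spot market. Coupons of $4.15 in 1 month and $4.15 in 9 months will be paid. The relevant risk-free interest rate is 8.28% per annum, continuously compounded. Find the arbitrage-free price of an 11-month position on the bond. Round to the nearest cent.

PV(coupons) I = 4.15·e^(−0.0828·1/12) + 4.15·e^(−0.0828·9/12)
I = 4.1215 + 3.9001 = 8.0216
F = (S − I)·e^(rT) = (132.96 − 8.0216) · e^(0.0828·11/12)
= 124.9384 · e^0.075900 = 124.9384 × 1.078855 = $134.79

$134.79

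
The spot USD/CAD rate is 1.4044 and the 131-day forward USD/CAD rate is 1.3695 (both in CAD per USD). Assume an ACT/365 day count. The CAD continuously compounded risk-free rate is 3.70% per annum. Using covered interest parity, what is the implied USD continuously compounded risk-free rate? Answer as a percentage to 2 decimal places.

10.71%

F = S·e^((r_CAD − r_USD)T) ⇒ r_USD = r_CAD − ln(F/S)/T
ln(1.3695/1.4044) = -0.025164; /(131/365) = -0.070113
r_USD = 0.0370 + 0.070113 = 0.107113
r_USD = 10.71%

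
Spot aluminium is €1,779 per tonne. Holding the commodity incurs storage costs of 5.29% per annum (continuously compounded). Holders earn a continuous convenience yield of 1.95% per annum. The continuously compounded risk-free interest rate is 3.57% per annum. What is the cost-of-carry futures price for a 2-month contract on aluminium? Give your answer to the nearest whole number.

Net carry = r + u − y = 0.0357 + 0.0529 − 0.0195 = 0.0691
F = S·e^((r+u−y)T) = 1779 · e^(0.0691 × 2/12) = 1779 · e^0.011517
= 1779 × 1.011584 = €1,800 per tonne

€1,800 per tonne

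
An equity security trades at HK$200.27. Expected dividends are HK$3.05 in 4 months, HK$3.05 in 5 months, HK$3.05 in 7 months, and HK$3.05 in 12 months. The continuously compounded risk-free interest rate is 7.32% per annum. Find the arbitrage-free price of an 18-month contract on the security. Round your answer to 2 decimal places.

HK$210.46

PV(dividends) I = 3.05·e^(−0.0732·4/12) + 3.05·e^(−0.0732·5/12) + 3.05·e^(−0.0732·7/12) + 3.05·e^(−0.0732·12/12)
I = 2.9765 + 2.9584 + 2.9225 + 2.8347 = 11.6921
F = (S − I)·e^(rT) = (200.27 − 11.6921) · e^(0.0732·18/12)
= 188.5779 · e^0.109800 = 188.5779 × 1.116055 = HK$210.46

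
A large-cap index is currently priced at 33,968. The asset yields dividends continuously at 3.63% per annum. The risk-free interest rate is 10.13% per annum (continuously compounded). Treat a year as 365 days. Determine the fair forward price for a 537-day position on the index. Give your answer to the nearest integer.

37,377

F = S·e^((r − q)T) = 33968 · e^((0.1013 − 0.0363) × 537/365)
= 33968 · e^0.095630 = 33968 × 1.100352
F = 37,377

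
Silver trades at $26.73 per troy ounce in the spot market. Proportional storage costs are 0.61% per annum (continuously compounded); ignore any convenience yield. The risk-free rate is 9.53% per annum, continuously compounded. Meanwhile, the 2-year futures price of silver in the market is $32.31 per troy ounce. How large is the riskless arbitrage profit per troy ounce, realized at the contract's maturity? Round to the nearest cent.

$0.43 per troy ounce

Fair futures: F* = S·e^(carry·T), with carry = (r + u) = 0.0953 + 0.0061 = 0.1014
F* = 26.73 · e^(0.1014 × 2) = 26.73 · e^0.202800 = 26.73 × 1.224827 = $32.7396
Market $32.31 < fair $32.7396: forward underpriced → reverse cash-and-carry (short spot, go long the forward).
At maturity, profit = |F_mkt − F*| = |32.31 − 32.7396| = $0.43 per troy ounce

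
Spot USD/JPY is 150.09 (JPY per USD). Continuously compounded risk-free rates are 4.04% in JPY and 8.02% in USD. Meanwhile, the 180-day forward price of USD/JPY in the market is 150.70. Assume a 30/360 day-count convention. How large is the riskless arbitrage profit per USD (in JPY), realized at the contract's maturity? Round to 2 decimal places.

Fair forward: F* = S·e^(carry·T), with carry = (r_JPY − r_USD) = 0.0404 − 0.0802 = -0.0398
F* = 150.09 · e^(-0.0398 × 180/360) = 150.09 · e^-0.019900 = 150.09 × 0.980297 = 147.1328
Market 150.70 > fair 147.1328: forward overpriced → cash-and-carry (buy spot, short the forward).
At maturity, profit = |F_mkt − F*| = |150.70 − 147.1328| = 3.57 per USD (in JPY)

3.57 per USD (in JPY)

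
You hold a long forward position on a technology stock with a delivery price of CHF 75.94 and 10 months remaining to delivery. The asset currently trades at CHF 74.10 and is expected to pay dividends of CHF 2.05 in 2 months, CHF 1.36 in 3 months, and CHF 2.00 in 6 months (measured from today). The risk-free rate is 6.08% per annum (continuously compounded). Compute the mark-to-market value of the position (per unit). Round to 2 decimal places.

PV(remaining dividends) I = 2.05·e^(−0.0608·2/12) + 1.36·e^(−0.0608·3/12) + 2.00·e^(−0.0608·6/12) = 5.3089
Current forward F = (S − I)·e^(rT) = (74.10 − 5.3089)·e^(0.0608·10/12) = 68.7911 × 1.051972 = 72.3663
Value (long) = (F − K)·e^(−rT) = (72.3663 − 75.94) × 0.950595 = -3.3971
Value = -CHF 3.40

-CHF 3.40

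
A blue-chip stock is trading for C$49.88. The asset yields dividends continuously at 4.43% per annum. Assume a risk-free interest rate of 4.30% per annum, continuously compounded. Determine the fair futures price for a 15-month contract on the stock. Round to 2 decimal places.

C$49.80

F = S·e^((r − q)T) = 49.88 · e^((0.0430 − 0.0443) × 15/12)
= 49.88 · e^-0.001625 = 49.88 × 0.998376
F = C$49.80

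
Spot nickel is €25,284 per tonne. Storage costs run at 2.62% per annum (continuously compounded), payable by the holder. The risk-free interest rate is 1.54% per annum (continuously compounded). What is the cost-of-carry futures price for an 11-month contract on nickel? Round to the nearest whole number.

Net carry = r + u − y = 0.0154 + 0.0262 − 0.0000 = 0.0416
F = S·e^((r+u−y)T) = 25284 · e^(0.0416 × 11/12) = 25284 · e^0.038133
= 25284 × 1.038869 = €26,267 per tonne

€26,267 per tonne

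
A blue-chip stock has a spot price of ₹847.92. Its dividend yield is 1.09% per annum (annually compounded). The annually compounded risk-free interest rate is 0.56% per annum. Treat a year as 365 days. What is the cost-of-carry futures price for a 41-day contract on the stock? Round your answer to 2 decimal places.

F = S · (1+r)^T / (1+q)^T
= 847.92 × 1.000627 / 1.001219 = 847.92 × 0.999409
F = ₹847.42

₹847.42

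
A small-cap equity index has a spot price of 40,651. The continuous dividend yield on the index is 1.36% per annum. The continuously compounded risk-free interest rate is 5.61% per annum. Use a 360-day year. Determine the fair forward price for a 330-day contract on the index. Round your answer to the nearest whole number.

F = S·e^((r − q)T) = 40651 · e^((0.0561 − 0.0136) × 330/360)
= 40651 · e^0.038958 = 40651 × 1.039727
F = 42,266

42,266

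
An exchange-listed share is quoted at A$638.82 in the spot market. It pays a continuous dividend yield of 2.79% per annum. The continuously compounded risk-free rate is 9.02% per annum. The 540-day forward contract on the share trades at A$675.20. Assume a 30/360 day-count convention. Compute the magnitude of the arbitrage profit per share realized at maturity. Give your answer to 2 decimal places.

A$26.20 per share

Fair forward: F* = S·e^(carry·T), with carry = (r − q) = 0.0902 − 0.0279 = 0.0623
F* = 638.82 · e^(0.0623 × 540/360) = 638.82 · e^0.093450 = 638.82 × 1.097956 = A$701.3963
Market A$675.20 < fair A$701.3963: forward underpriced → reverse cash-and-carry (short spot, go long the forward).
At maturity, profit = |F_mkt − F*| = |675.20 − 701.3963| = A$26.20 per share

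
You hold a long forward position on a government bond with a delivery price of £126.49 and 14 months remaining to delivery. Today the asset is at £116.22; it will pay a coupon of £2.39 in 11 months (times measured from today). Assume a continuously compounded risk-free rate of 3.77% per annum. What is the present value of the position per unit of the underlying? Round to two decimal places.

PV(remaining coupons) I = 2.39·e^(−0.0377·11/12) = 2.3088
Current forward F = (S − I)·e^(rT) = (116.22 − 2.3088)·e^(0.0377·14/12) = 113.9112 × 1.044965 = 119.0332
Value (long) = (F − K)·e^(−rT) = (119.0332 − 126.49) × 0.956970 = -7.1359
Value = -£7.14

-£7.14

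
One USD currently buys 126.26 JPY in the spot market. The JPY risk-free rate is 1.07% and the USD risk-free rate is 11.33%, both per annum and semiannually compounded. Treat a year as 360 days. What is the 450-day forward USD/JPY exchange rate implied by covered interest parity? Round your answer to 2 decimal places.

111.49

By covered interest parity, F = S · (1+r_JPY/2)^(2T) / (1+r_USD/2)^(2T)
= 126.26 × 1.013429 / 1.147699 = 126.26 × 0.883009
F = 111.49 JPY per USD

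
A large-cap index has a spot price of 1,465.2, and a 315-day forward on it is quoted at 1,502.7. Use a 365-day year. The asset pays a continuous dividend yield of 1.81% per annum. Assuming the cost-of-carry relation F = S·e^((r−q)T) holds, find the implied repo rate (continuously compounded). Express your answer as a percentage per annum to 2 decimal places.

4.74%

From F = S·e^((r−q)T): (r − q) = ln(F/S)/T
ln(1502.7/1465.2) = ln(1.025594) = 0.025272
(r − q) = 0.025272 / (315/365) = 0.029283
r = ln(F/S)/T + q = 0.029283 + 0.0181 = 0.047383
r = 4.74%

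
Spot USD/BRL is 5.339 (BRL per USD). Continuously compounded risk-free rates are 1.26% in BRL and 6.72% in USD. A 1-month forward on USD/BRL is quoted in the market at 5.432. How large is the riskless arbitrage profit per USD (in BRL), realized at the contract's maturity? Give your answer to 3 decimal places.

0.117 per USD (in BRL)

Fair forward: F* = S·e^(carry·T), with carry = (r_BRL − r_USD) = 0.0126 − 0.0672 = -0.0546
F* = 5.339 · e^(-0.0546 × 1/12) = 5.339 · e^-0.004550 = 5.339 × 0.995460 = 5.3148
Market 5.432 > fair 5.3148: forward overpriced → cash-and-carry (buy spot, short the forward).
At maturity, profit = |F_mkt − F*| = |5.432 − 5.3148| = 0.117 per USD (in BRL)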